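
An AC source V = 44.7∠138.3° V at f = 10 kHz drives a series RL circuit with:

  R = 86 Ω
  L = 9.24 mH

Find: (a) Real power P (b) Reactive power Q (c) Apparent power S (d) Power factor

Step 1 — Angular frequency: ω = 2π·f = 2π·1e+04 = 6.283e+04 rad/s.
Step 2 — Component impedances:
  R: Z = R = 86 Ω
  L: Z = jωL = j·6.283e+04·0.00924 = 0 + j580.6 Ω
Step 3 — Series combination: Z_total = R + L = 86 + j580.6 Ω = 586.9∠81.6° Ω.
Step 4 — Source phasor: V = 44.7∠138.3° V = -33.37 + j29.74 V.
Step 5 — Current: I = V / Z = 0.04179 + j0.06368 A = 0.07616∠56.7° A.
Step 6 — Complex power: S = V·I* = 0.4989 + j3.368 VA.
Step 7 — Real power: P = Re(S) = 0.4989 W.
Step 8 — Reactive power: Q = Im(S) = 3.368 VAR.
Step 9 — Apparent power: |S| = 3.404 VA.
Step 10 — Power factor: PF = P/|S| = 0.1465 (lagging).

(a) P = 0.4989 W  (b) Q = 3.368 VAR  (c) S = 3.404 VA  (d) PF = 0.1465 (lagging)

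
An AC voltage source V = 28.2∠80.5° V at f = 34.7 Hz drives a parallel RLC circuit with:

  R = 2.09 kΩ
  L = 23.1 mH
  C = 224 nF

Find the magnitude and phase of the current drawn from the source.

Step 1 — Angular frequency: ω = 2π·f = 2π·34.7 = 218 rad/s.
Step 2 — Component impedances:
  R: Z = R = 2090 Ω
  L: Z = jωL = j·218·0.0231 = 0 + j5.036 Ω
  C: Z = 1/(jωC) = -j/(ω·C) = 0 - j2.048e+04 Ω
Step 3 — Parallel combination: 1/Z_total = 1/R + 1/L + 1/C; Z_total = 0.01214 + j5.038 Ω = 5.038∠89.9° Ω.
Step 4 — Source phasor: V = 28.2∠80.5° V = 4.654 + j27.81 V.
Step 5 — Ohm's law: I = V / Z_total = (4.654 + j27.81) / (0.01214 + j5.038) = 5.523 - j0.9106 A.
Step 6 — Convert to polar: |I| = 5.598 A, ∠I = -9.4°.

I = 5.598∠-9.4° A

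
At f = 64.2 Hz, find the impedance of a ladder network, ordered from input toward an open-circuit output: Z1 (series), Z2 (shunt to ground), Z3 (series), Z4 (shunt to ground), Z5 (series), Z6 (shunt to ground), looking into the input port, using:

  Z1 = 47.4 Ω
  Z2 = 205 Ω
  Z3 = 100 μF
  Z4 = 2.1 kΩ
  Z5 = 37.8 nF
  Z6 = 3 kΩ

Step 1 — Angular frequency: ω = 2π·f = 2π·64.2 = 403.4 rad/s.
Step 2 — Component impedances:
  Z1: Z = R = 47.4 Ω
  Z2: Z = R = 205 Ω
  Z3: Z = 1/(jωC) = -j/(ω·C) = 0 - j24.79 Ω
  Z4: Z = R = 2100 Ω
  Z5: Z = 1/(jωC) = -j/(ω·C) = 0 - j6.558e+04 Ω
  Z6: Z = R = 3000 Ω
Step 3 — Ladder network (open output): work backward from the far end, alternating series and parallel combinations. Z_in = 234.2 - j0.7269 Ω = 234.2∠-0.2° Ω.

Z = 234.2 - j0.7269 Ω = 234.2∠-0.2° Ω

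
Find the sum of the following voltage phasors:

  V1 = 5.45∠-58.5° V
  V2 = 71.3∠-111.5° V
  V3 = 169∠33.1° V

Step 1 — Convert each phasor to rectangular form:
  V1 = 5.45·(cos(-58.5°) + j·sin(-58.5°)) = 2.848 - j4.647 V
  V2 = 71.3·(cos(-111.5°) + j·sin(-111.5°)) = -26.13 - j66.34 V
  V3 = 169·(cos(33.1°) + j·sin(33.1°)) = 141.6 + j92.29 V
Step 2 — Sum components: V_total = 118.3 + j21.31 V.
Step 3 — Convert to polar: |V_total| = 120.2 V, ∠V_total = 10.2°.

V_total = 120.2∠10.2° V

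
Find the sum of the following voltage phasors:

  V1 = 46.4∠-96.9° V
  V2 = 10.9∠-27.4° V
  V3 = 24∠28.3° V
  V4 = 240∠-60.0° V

Step 1 — Convert each phasor to rectangular form:
  V1 = 46.4·(cos(-96.9°) + j·sin(-96.9°)) = -5.574 - j46.06 V
  V2 = 10.9·(cos(-27.4°) + j·sin(-27.4°)) = 9.677 - j5.016 V
  V3 = 24·(cos(28.3°) + j·sin(28.3°)) = 21.13 + j11.38 V
  V4 = 240·(cos(-60.0°) + j·sin(-60.0°)) = 120 - j207.8 V
Step 2 — Sum components: V_total = 145.2 - j247.5 V.
Step 3 — Convert to polar: |V_total| = 287 V, ∠V_total = -59.6°.

V_total = 287∠-59.6° V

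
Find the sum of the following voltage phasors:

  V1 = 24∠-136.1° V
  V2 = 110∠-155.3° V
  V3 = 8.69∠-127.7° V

Step 1 — Convert each phasor to rectangular form:
  V1 = 24·(cos(-136.1°) + j·sin(-136.1°)) = -17.29 - j16.64 V
  V2 = 110·(cos(-155.3°) + j·sin(-155.3°)) = -99.94 - j45.97 V
  V3 = 8.69·(cos(-127.7°) + j·sin(-127.7°)) = -5.314 - j6.876 V
Step 2 — Sum components: V_total = -122.5 - j69.48 V.
Step 3 — Convert to polar: |V_total| = 140.9 V, ∠V_total = -150.4°.

V_total = 140.9∠-150.4° V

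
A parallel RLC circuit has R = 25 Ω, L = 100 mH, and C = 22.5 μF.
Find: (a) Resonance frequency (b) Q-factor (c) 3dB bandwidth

Step 1 — Resonance: ω₀ = 1/√(LC) = 1/√(0.1·2.25e-05) = 666.7 rad/s.
Step 2 — f₀ = ω₀/(2π) = 106.1 Hz.
Step 3 — Parallel Q: Q = R/(ω₀L) = 25/(666.7·0.1) = 0.375.
Step 4 — Bandwidth: Δω = ω₀/Q = 1778 rad/s; BW = Δω/(2π) = 282.9 Hz.

(a) f₀ = 106.1 Hz  (b) Q = 0.375  (c) BW = 282.9 Hz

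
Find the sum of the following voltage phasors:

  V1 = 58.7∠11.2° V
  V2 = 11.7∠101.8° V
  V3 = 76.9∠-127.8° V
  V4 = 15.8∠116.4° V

Step 1 — Convert each phasor to rectangular form:
  V1 = 58.7·(cos(11.2°) + j·sin(11.2°)) = 57.58 + j11.4 V
  V2 = 11.7·(cos(101.8°) + j·sin(101.8°)) = -2.393 + j11.45 V
  V3 = 76.9·(cos(-127.8°) + j·sin(-127.8°)) = -47.13 - j60.76 V
  V4 = 15.8·(cos(116.4°) + j·sin(116.4°)) = -7.025 + j14.15 V
Step 2 — Sum components: V_total = 1.032 - j23.76 V.
Step 3 — Convert to polar: |V_total| = 23.78 V, ∠V_total = -87.5°.

V_total = 23.78∠-87.5° V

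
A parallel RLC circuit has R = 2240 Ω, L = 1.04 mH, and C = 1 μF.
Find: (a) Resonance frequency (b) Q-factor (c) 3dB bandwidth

Step 1 — Resonance: ω₀ = 1/√(LC) = 1/√(0.00104·1e-06) = 3.101e+04 rad/s.
Step 2 — f₀ = ω₀/(2π) = 4935 Hz.
Step 3 — Parallel Q: Q = R/(ω₀L) = 2240/(3.101e+04·0.00104) = 69.46.
Step 4 — Bandwidth: Δω = ω₀/Q = 446.4 rad/s; BW = Δω/(2π) = 71.05 Hz.

(a) f₀ = 4935 Hz  (b) Q = 69.46  (c) BW = 71.05 Hz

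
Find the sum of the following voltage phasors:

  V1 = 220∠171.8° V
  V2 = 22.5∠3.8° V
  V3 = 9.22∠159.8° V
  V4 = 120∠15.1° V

Step 1 — Convert each phasor to rectangular form:
  V1 = 220·(cos(171.8°) + j·sin(171.8°)) = -217.8 + j31.38 V
  V2 = 22.5·(cos(3.8°) + j·sin(3.8°)) = 22.45 + j1.491 V
  V3 = 9.22·(cos(159.8°) + j·sin(159.8°)) = -8.653 + j3.184 V
  V4 = 120·(cos(15.1°) + j·sin(15.1°)) = 115.9 + j31.26 V
Step 2 — Sum components: V_total = -88.1 + j67.31 V.
Step 3 — Convert to polar: |V_total| = 110.9 V, ∠V_total = 142.6°.

V_total = 110.9∠142.6° V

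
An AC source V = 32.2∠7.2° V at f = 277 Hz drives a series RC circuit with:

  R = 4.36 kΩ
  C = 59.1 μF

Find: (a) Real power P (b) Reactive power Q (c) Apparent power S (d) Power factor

Step 1 — Angular frequency: ω = 2π·f = 2π·277 = 1740 rad/s.
Step 2 — Component impedances:
  R: Z = R = 4360 Ω
  C: Z = 1/(jωC) = -j/(ω·C) = 0 - j9.722 Ω
Step 3 — Series combination: Z_total = R + C = 4360 - j9.722 Ω = 4360∠-0.1° Ω.
Step 4 — Source phasor: V = 32.2∠7.2° V = 31.95 + j4.036 V.
Step 5 — Current: I = V / Z = 0.007325 + j0.000942 A = 0.007385∠7.3° A.
Step 6 — Complex power: S = V·I* = 0.2378 - j0.0005303 VA.
Step 7 — Real power: P = Re(S) = 0.2378 W.
Step 8 — Reactive power: Q = Im(S) = -0.0005303 VAR.
Step 9 — Apparent power: |S| = 0.2378 VA.
Step 10 — Power factor: PF = P/|S| = 1 (leading).

(a) P = 0.2378 W  (b) Q = -0.0005303 VAR  (c) S = 0.2378 VA  (d) PF = 1 (leading)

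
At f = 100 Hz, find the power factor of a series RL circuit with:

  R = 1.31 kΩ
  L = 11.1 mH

Step 1 — Angular frequency: ω = 2π·f = 2π·100 = 628.3 rad/s.
Step 2 — Component impedances:
  R: Z = R = 1310 Ω
  L: Z = jωL = j·628.3·0.0111 = 0 + j6.974 Ω
Step 3 — Series combination: Z_total = R + L = 1310 + j6.974 Ω = 1310∠0.3° Ω.
Step 4 — Power factor: PF = cos(φ) = Re(Z)/|Z| = 1310/1310 = 1.
Step 5 — Type: Im(Z) = 6.974 ⇒ lagging (phase φ = 0.3°).

PF = 1 (lagging, φ = 0.3°)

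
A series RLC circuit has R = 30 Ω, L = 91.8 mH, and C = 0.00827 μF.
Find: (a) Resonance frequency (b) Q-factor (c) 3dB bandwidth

Step 1 — Resonance: ω₀ = 1/√(LC) = 1/√(0.0918·8.27e-09) = 3.629e+04 rad/s.
Step 2 — f₀ = ω₀/(2π) = 5776 Hz.
Step 3 — Series Q: Q = ω₀L/R = 3.629e+04·0.0918/30 = 111.1.
Step 4 — Bandwidth: Δω = ω₀/Q = 326.8 rad/s; BW = Δω/(2π) = 52.01 Hz.

(a) f₀ = 5776 Hz  (b) Q = 111.1  (c) BW = 52.01 Hz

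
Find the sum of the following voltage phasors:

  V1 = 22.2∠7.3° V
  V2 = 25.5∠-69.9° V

Step 1 — Convert each phasor to rectangular form:
  V1 = 22.2·(cos(7.3°) + j·sin(7.3°)) = 22.02 + j2.821 V
  V2 = 25.5·(cos(-69.9°) + j·sin(-69.9°)) = 8.763 - j23.95 V
Step 2 — Sum components: V_total = 30.78 - j21.13 V.
Step 3 — Convert to polar: |V_total| = 37.34 V, ∠V_total = -34.5°.

V_total = 37.34∠-34.5° V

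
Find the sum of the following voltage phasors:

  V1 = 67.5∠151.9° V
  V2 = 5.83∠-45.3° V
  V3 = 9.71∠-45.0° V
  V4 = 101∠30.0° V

Step 1 — Convert each phasor to rectangular form:
  V1 = 67.5·(cos(151.9°) + j·sin(151.9°)) = -59.54 + j31.79 V
  V2 = 5.83·(cos(-45.3°) + j·sin(-45.3°)) = 4.101 - j4.144 V
  V3 = 9.71·(cos(-45.0°) + j·sin(-45.0°)) = 6.866 - j6.866 V
  V4 = 101·(cos(30.0°) + j·sin(30.0°)) = 87.47 + j50.5 V
Step 2 — Sum components: V_total = 38.89 + j71.28 V.
Step 3 — Convert to polar: |V_total| = 81.2 V, ∠V_total = 61.4°.

V_total = 81.2∠61.4° V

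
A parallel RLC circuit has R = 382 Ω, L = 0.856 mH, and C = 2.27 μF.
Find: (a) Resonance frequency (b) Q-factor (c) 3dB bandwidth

Step 1 — Resonance: ω₀ = 1/√(LC) = 1/√(0.000856·2.27e-06) = 2.269e+04 rad/s.
Step 2 — f₀ = ω₀/(2π) = 3611 Hz.
Step 3 — Parallel Q: Q = R/(ω₀L) = 382/(2.269e+04·0.000856) = 19.67.
Step 4 — Bandwidth: Δω = ω₀/Q = 1153 rad/s; BW = Δω/(2π) = 183.5 Hz.

(a) f₀ = 3611 Hz  (b) Q = 19.67  (c) BW = 183.5 Hz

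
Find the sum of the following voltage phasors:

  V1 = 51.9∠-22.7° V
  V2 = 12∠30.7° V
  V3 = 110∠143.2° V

Step 1 — Convert each phasor to rectangular form:
  V1 = 51.9·(cos(-22.7°) + j·sin(-22.7°)) = 47.88 - j20.03 V
  V2 = 12·(cos(30.7°) + j·sin(30.7°)) = 10.32 + j6.127 V
  V3 = 110·(cos(143.2°) + j·sin(143.2°)) = -88.08 + j65.89 V
Step 2 — Sum components: V_total = -29.88 + j51.99 V.
Step 3 — Convert to polar: |V_total| = 59.97 V, ∠V_total = 119.9°.

V_total = 59.97∠119.9° V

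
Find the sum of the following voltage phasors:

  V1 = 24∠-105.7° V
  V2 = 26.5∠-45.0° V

Step 1 — Convert each phasor to rectangular form:
  V1 = 24·(cos(-105.7°) + j·sin(-105.7°)) = -6.494 - j23.1 V
  V2 = 26.5·(cos(-45.0°) + j·sin(-45.0°)) = 18.74 - j18.74 V
Step 2 — Sum components: V_total = 12.24 - j41.84 V.
Step 3 — Convert to polar: |V_total| = 43.6 V, ∠V_total = -73.7°.

V_total = 43.6∠-73.7° V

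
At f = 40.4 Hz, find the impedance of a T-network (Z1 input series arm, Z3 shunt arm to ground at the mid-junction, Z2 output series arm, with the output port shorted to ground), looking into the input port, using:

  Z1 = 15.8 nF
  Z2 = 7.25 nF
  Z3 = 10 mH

Step 1 — Angular frequency: ω = 2π·f = 2π·40.4 = 253.8 rad/s.
Step 2 — Component impedances:
  Z1: Z = 1/(jωC) = -j/(ω·C) = 0 - j2.493e+05 Ω
  Z2: Z = 1/(jωC) = -j/(ω·C) = 0 - j5.434e+05 Ω
  Z3: Z = jωL = j·253.8·0.01 = 0 + j2.538 Ω
Step 3 — With the output port shorted to ground, the output series arm Z2 runs from the junction to ground; the shunt arm Z3 also runs from the junction to ground. They appear in parallel: Z3 || Z2 = 0 + j2.538 Ω.
Step 4 — Series with input arm Z1: Z_in = Z1 + (Z3 || Z2) = 0 - j2.493e+05 Ω = 2.493e+05∠-90.0° Ω.

Z = 0 - j2.493e+05 Ω = 2.493e+05∠-90.0° Ω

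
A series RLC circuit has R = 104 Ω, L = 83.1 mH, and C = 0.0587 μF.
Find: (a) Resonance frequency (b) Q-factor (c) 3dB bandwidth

Step 1 — Resonance: ω₀ = 1/√(LC) = 1/√(0.0831·5.87e-08) = 1.432e+04 rad/s.
Step 2 — f₀ = ω₀/(2π) = 2279 Hz.
Step 3 — Series Q: Q = ω₀L/R = 1.432e+04·0.0831/104 = 11.44.
Step 4 — Bandwidth: Δω = ω₀/Q = 1252 rad/s; BW = Δω/(2π) = 199.2 Hz.

(a) f₀ = 2279 Hz  (b) Q = 11.44  (c) BW = 199.2 Hz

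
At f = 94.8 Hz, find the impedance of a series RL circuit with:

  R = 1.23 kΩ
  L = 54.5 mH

Step 1 — Angular frequency: ω = 2π·f = 2π·94.8 = 595.6 rad/s.
Step 2 — Component impedances:
  R: Z = R = 1230 Ω
  L: Z = jωL = j·595.6·0.0545 = 0 + j32.46 Ω
Step 3 — Series combination: Z_total = R + L = 1230 + j32.46 Ω = 1230∠1.5° Ω.

Z = 1230 + j32.46 Ω = 1230∠1.5° Ω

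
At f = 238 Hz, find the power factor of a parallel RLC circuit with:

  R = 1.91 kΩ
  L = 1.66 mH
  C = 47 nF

Step 1 — Angular frequency: ω = 2π·f = 2π·238 = 1495 rad/s.
Step 2 — Component impedances:
  R: Z = R = 1910 Ω
  L: Z = jωL = j·1495·0.00166 = 0 + j2.482 Ω
  C: Z = 1/(jωC) = -j/(ω·C) = 0 - j1.423e+04 Ω
Step 3 — Parallel combination: 1/Z_total = 1/R + 1/L + 1/C; Z_total = 0.003227 + j2.483 Ω = 2.483∠89.9° Ω.
Step 4 — Power factor: PF = cos(φ) = Re(Z)/|Z| = 0.003227/2.483 = 0.0013.
Step 5 — Type: Im(Z) = 2.483 ⇒ lagging (phase φ = 89.9°).

PF = 0.0013 (lagging, φ = 89.9°)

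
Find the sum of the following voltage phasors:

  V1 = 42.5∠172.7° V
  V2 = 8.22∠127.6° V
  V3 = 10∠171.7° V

Step 1 — Convert each phasor to rectangular form:
  V1 = 42.5·(cos(172.7°) + j·sin(172.7°)) = -42.16 + j5.4 V
  V2 = 8.22·(cos(127.6°) + j·sin(127.6°)) = -5.015 + j6.513 V
  V3 = 10·(cos(171.7°) + j·sin(171.7°)) = -9.895 + j1.444 V
Step 2 — Sum components: V_total = -57.07 + j13.36 V.
Step 3 — Convert to polar: |V_total| = 58.61 V, ∠V_total = 166.8°.

V_total = 58.61∠166.8° V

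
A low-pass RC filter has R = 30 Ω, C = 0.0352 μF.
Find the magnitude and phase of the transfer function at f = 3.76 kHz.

Step 1 — Angular frequency: ω = 2π·3760 = 2.362e+04 rad/s.
Step 2 — Transfer function: H(jω) = 1/(1 + jωRC).
Step 3 — Denominator: 1 + jωRC = 1 + j·2.362e+04·30·3.52e-08 = 1 + j0.02495.
Step 4 — H = 0.9994 - j0.02493.
Step 5 — Magnitude: |H| = 0.9997 (-0.0 dB); phase: φ = -1.4°.

|H| = 0.9997 (-0.0 dB), φ = -1.4°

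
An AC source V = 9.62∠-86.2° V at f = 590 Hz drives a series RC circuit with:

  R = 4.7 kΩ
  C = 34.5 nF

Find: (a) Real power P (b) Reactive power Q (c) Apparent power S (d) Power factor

Step 1 — Angular frequency: ω = 2π·f = 2π·590 = 3707 rad/s.
Step 2 — Component impedances:
  R: Z = R = 4700 Ω
  C: Z = 1/(jωC) = -j/(ω·C) = 0 - j7819 Ω
Step 3 — Series combination: Z_total = R + C = 4700 - j7819 Ω = 9123∠-59.0° Ω.
Step 4 — Source phasor: V = 9.62∠-86.2° V = 0.6376 - j9.599 V.
Step 5 — Current: I = V / Z = 0.0009378 - j0.0004822 A = 0.001054∠-27.2° A.
Step 6 — Complex power: S = V·I* = 0.005226 - j0.008694 VA.
Step 7 — Real power: P = Re(S) = 0.005226 W.
Step 8 — Reactive power: Q = Im(S) = -0.008694 VAR.
Step 9 — Apparent power: |S| = 0.01014 VA.
Step 10 — Power factor: PF = P/|S| = 0.5152 (leading).

(a) P = 0.005226 W  (b) Q = -0.008694 VAR  (c) S = 0.01014 VA  (d) PF = 0.5152 (leading)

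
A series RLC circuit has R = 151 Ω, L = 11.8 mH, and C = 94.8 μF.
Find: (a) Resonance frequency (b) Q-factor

Step 1 — Resonance condition Im(Z)=0 gives ω₀ = 1/√(LC).
Step 2 — ω₀ = 1/√(0.0118·9.48e-05) = 945.5 rad/s.
Step 3 — f₀ = ω₀/(2π) = 150.5 Hz.
Step 4 — Series Q: Q = ω₀L/R = 945.5·0.0118/151 = 0.07389.

(a) f₀ = 150.5 Hz  (b) Q = 0.07389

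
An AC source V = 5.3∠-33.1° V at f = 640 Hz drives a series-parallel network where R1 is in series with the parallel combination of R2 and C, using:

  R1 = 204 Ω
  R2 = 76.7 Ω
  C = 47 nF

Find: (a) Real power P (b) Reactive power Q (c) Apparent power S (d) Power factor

Step 1 — Angular frequency: ω = 2π·f = 2π·640 = 4021 rad/s.
Step 2 — Component impedances:
  R1: Z = R = 204 Ω
  R2: Z = R = 76.7 Ω
  C: Z = 1/(jωC) = -j/(ω·C) = 0 - j5291 Ω
Step 3 — Parallel branch: R2 || C = 1/(1/R2 + 1/C) = 76.68 - j1.112 Ω.
Step 4 — Series with R1: Z_total = R1 + (R2 || C) = 280.7 - j1.112 Ω = 280.7∠-0.2° Ω.
Step 5 — Source phasor: V = 5.3∠-33.1° V = 4.44 - j2.894 V.
Step 6 — Current: I = V / Z = 0.01586 - j0.01025 A = 0.01888∠-32.9° A.
Step 7 — Complex power: S = V·I* = 0.1001 - j0.0003963 VA.
Step 8 — Real power: P = Re(S) = 0.1001 W.
Step 9 — Reactive power: Q = Im(S) = -0.0003963 VAR.
Step 10 — Apparent power: |S| = 0.1001 VA.
Step 11 — Power factor: PF = P/|S| = 1 (leading).

(a) P = 0.1001 W  (b) Q = -0.0003963 VAR  (c) S = 0.1001 VA  (d) PF = 1 (leading)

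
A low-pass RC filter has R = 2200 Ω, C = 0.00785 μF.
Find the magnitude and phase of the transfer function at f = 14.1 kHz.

Step 1 — Angular frequency: ω = 2π·1.41e+04 = 8.859e+04 rad/s.
Step 2 — Transfer function: H(jω) = 1/(1 + jωRC).
Step 3 — Denominator: 1 + jωRC = 1 + j·8.859e+04·2200·7.85e-09 = 1 + j1.53.
Step 4 — H = 0.2993 - j0.458.
Step 5 — Magnitude: |H| = 0.5471 (-5.2 dB); phase: φ = -56.8°.

|H| = 0.5471 (-5.2 dB), φ = -56.8°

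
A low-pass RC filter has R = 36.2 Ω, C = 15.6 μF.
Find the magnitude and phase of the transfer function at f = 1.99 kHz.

Step 1 — Angular frequency: ω = 2π·1990 = 1.25e+04 rad/s.
Step 2 — Transfer function: H(jω) = 1/(1 + jωRC).
Step 3 — Denominator: 1 + jωRC = 1 + j·1.25e+04·36.2·1.56e-05 = 1 + j7.061.
Step 4 — H = 0.01966 - j0.1388.
Step 5 — Magnitude: |H| = 0.1402 (-17.1 dB); phase: φ = -81.9°.

|H| = 0.1402 (-17.1 dB), φ = -81.9°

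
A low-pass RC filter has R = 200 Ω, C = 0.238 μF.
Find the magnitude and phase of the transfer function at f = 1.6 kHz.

Step 1 — Angular frequency: ω = 2π·1600 = 1.005e+04 rad/s.
Step 2 — Transfer function: H(jω) = 1/(1 + jωRC).
Step 3 — Denominator: 1 + jωRC = 1 + j·1.005e+04·200·2.38e-07 = 1 + j0.4785.
Step 4 — H = 0.8137 - j0.3894.
Step 5 — Magnitude: |H| = 0.902 (-0.9 dB); phase: φ = -25.6°.

|H| = 0.902 (-0.9 dB), φ = -25.6°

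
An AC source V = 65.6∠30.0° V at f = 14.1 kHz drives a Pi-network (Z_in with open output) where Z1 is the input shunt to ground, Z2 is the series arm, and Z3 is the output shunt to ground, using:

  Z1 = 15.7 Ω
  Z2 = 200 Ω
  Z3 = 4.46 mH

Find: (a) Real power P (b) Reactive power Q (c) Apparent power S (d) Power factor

Step 1 — Angular frequency: ω = 2π·f = 2π·1.41e+04 = 8.859e+04 rad/s.
Step 2 — Component impedances:
  Z1: Z = R = 15.7 Ω
  Z2: Z = R = 200 Ω
  Z3: Z = jωL = j·8.859e+04·0.00446 = 0 + j395.1 Ω
Step 3 — With open output, the series arm Z2 and the output shunt Z3 appear in series to ground: Z2 + Z3 = 200 + j395.1 Ω.
Step 4 — Parallel with input shunt Z1: Z_in = Z1 || (Z2 + Z3) = 15.44 + j0.4806 Ω = 15.45∠1.8° Ω.
Step 5 — Source phasor: V = 65.6∠30.0° V = 56.81 + j32.8 V.
Step 6 — Current: I = V / Z = 3.743 + j2.008 A = 4.247∠28.2° A.
Step 7 — Complex power: S = V·I* = 278.5 + j8.67 VA.
Step 8 — Real power: P = Re(S) = 278.5 W.
Step 9 — Reactive power: Q = Im(S) = 8.67 VAR.
Step 10 — Apparent power: |S| = 278.6 VA.
Step 11 — Power factor: PF = P/|S| = 0.9995 (lagging).

(a) P = 278.5 W  (b) Q = 8.67 VAR  (c) S = 278.6 VA  (d) PF = 0.9995 (lagging)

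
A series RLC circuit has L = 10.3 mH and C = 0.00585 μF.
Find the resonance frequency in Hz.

Step 1 — Resonance condition Im(Z)=0 gives ω₀ = 1/√(LC).
Step 2 — ω₀ = 1/√(0.0103·5.85e-09) = 1.288e+05 rad/s.
Step 3 — f₀ = ω₀/(2π) = 2.05e+04 Hz.

f₀ = 2.05e+04 Hz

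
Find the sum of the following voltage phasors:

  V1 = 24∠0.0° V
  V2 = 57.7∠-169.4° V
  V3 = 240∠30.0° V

Step 1 — Convert each phasor to rectangular form:
  V1 = 24·(cos(0.0°) + j·sin(0.0°)) = 24 V
  V2 = 57.7·(cos(-169.4°) + j·sin(-169.4°)) = -56.72 - j10.61 V
  V3 = 240·(cos(30.0°) + j·sin(30.0°)) = 207.8 + j120 V
Step 2 — Sum components: V_total = 175.1 + j109.4 V.
Step 3 — Convert to polar: |V_total| = 206.5 V, ∠V_total = 32.0°.

V_total = 206.5∠32.0° V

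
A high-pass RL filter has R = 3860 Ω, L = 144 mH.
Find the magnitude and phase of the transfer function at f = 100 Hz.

Step 1 — Angular frequency: ω = 2π·100 = 628.3 rad/s.
Step 2 — Transfer function: H(jω) = jωL/(R + jωL).
Step 3 — Numerator jωL = j·90.48; denominator R + jωL = 3860 + j90.48.
Step 4 — H = 0.0005491 + j0.02343.
Step 5 — Magnitude: |H| = 0.02343 (-32.6 dB); phase: φ = 88.7°.

|H| = 0.02343 (-32.6 dB), φ = 88.7°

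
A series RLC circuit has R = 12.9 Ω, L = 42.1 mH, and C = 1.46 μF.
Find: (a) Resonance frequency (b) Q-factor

Step 1 — Resonance condition Im(Z)=0 gives ω₀ = 1/√(LC).
Step 2 — ω₀ = 1/√(0.0421·1.46e-06) = 4034 rad/s.
Step 3 — f₀ = ω₀/(2π) = 642 Hz.
Step 4 — Series Q: Q = ω₀L/R = 4034·0.0421/12.9 = 13.16.

(a) f₀ = 642 Hz  (b) Q = 13.16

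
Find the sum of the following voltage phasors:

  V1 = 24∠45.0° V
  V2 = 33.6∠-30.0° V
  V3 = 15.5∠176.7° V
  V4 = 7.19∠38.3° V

Step 1 — Convert each phasor to rectangular form:
  V1 = 24·(cos(45.0°) + j·sin(45.0°)) = 16.97 + j16.97 V
  V2 = 33.6·(cos(-30.0°) + j·sin(-30.0°)) = 29.1 - j16.8 V
  V3 = 15.5·(cos(176.7°) + j·sin(176.7°)) = -15.47 + j0.8922 V
  V4 = 7.19·(cos(38.3°) + j·sin(38.3°)) = 5.643 + j4.456 V
Step 2 — Sum components: V_total = 36.24 + j5.519 V.
Step 3 — Convert to polar: |V_total| = 36.66 V, ∠V_total = 8.7°.

V_total = 36.66∠8.7° V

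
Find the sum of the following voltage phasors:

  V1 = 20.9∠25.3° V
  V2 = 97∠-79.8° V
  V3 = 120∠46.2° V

Step 1 — Convert each phasor to rectangular form:
  V1 = 20.9·(cos(25.3°) + j·sin(25.3°)) = 18.9 + j8.932 V
  V2 = 97·(cos(-79.8°) + j·sin(-79.8°)) = 17.18 - j95.47 V
  V3 = 120·(cos(46.2°) + j·sin(46.2°)) = 83.06 + j86.61 V
Step 2 — Sum components: V_total = 119.1 + j0.07603 V.
Step 3 — Convert to polar: |V_total| = 119.1 V, ∠V_total = 0.0°.

V_total = 119.1∠0.0° V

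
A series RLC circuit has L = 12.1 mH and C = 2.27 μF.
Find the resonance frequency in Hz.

Step 1 — Resonance condition Im(Z)=0 gives ω₀ = 1/√(LC).
Step 2 — ω₀ = 1/√(0.0121·2.27e-06) = 6034 rad/s.
Step 3 — f₀ = ω₀/(2π) = 960.3 Hz.

f₀ = 960.3 Hz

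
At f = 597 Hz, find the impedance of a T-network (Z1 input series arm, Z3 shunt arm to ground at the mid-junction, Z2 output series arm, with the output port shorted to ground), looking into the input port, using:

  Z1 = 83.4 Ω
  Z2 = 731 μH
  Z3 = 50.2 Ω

Step 1 — Angular frequency: ω = 2π·f = 2π·597 = 3751 rad/s.
Step 2 — Component impedances:
  Z1: Z = R = 83.4 Ω
  Z2: Z = jωL = j·3751·0.000731 = 0 + j2.742 Ω
  Z3: Z = R = 50.2 Ω
Step 3 — With the output port shorted to ground, the output series arm Z2 runs from the junction to ground; the shunt arm Z3 also runs from the junction to ground. They appear in parallel: Z3 || Z2 = 0.1493 + j2.734 Ω.
Step 4 — Series with input arm Z1: Z_in = Z1 + (Z3 || Z2) = 83.55 + j2.734 Ω = 83.59∠1.9° Ω.

Z = 83.55 + j2.734 Ω = 83.59∠1.9° Ω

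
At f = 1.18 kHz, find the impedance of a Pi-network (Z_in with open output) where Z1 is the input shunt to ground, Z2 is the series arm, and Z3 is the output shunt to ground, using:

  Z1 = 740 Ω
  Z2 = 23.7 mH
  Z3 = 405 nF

Step 1 — Angular frequency: ω = 2π·f = 2π·1180 = 7414 rad/s.
Step 2 — Component impedances:
  Z1: Z = R = 740 Ω
  Z2: Z = jωL = j·7414·0.0237 = 0 + j175.7 Ω
  Z3: Z = 1/(jωC) = -j/(ω·C) = 0 - j333 Ω
Step 3 — With open output, the series arm Z2 and the output shunt Z3 appear in series to ground: Z2 + Z3 = 0 - j157.3 Ω.
Step 4 — Parallel with input shunt Z1: Z_in = Z1 || (Z2 + Z3) = 32 - j150.5 Ω = 153.9∠-78.0° Ω.

Z = 32 - j150.5 Ω = 153.9∠-78.0° Ω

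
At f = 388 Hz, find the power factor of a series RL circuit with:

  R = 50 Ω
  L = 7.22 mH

Step 1 — Angular frequency: ω = 2π·f = 2π·388 = 2438 rad/s.
Step 2 — Component impedances:
  R: Z = R = 50 Ω
  L: Z = jωL = j·2438·0.00722 = 0 + j17.6 Ω
Step 3 — Series combination: Z_total = R + L = 50 + j17.6 Ω = 53.01∠19.4° Ω.
Step 4 — Power factor: PF = cos(φ) = Re(Z)/|Z| = 50/53.008 = 0.9433.
Step 5 — Type: Im(Z) = 17.6 ⇒ lagging (phase φ = 19.4°).

PF = 0.9433 (lagging, φ = 19.4°)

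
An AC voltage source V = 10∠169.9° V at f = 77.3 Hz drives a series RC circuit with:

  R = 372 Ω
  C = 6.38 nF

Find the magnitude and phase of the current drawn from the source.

Step 1 — Angular frequency: ω = 2π·f = 2π·77.3 = 485.7 rad/s.
Step 2 — Component impedances:
  R: Z = R = 372 Ω
  C: Z = 1/(jωC) = -j/(ω·C) = 0 - j3.227e+05 Ω
Step 3 — Series combination: Z_total = R + C = 372 - j3.227e+05 Ω = 3.227e+05∠-89.9° Ω.
Step 4 — Source phasor: V = 10∠169.9° V = -9.845 + j1.754 V.
Step 5 — Ohm's law: I = V / Z_total = (-9.845 + j1.754) / (372 - j3.227e+05) = -5.469e-06 - j3.05e-05 A.
Step 6 — Convert to polar: |I| = 3.099e-05 A, ∠I = -100.2°.

I = 3.099e-05∠-100.2° A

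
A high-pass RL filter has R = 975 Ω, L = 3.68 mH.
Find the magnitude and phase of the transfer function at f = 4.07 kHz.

Step 1 — Angular frequency: ω = 2π·4070 = 2.557e+04 rad/s.
Step 2 — Transfer function: H(jω) = jωL/(R + jωL).
Step 3 — Numerator jωL = j·94.11; denominator R + jωL = 975 + j94.11.
Step 4 — H = 0.00923 + j0.09563.
Step 5 — Magnitude: |H| = 0.09607 (-20.3 dB); phase: φ = 84.5°.

|H| = 0.09607 (-20.3 dB), φ = 84.5°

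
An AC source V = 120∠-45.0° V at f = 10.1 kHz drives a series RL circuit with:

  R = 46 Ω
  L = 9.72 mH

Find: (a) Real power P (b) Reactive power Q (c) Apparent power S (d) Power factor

Step 1 — Angular frequency: ω = 2π·f = 2π·1.01e+04 = 6.346e+04 rad/s.
Step 2 — Component impedances:
  R: Z = R = 46 Ω
  L: Z = jωL = j·6.346e+04·0.00972 = 0 + j616.8 Ω
Step 3 — Series combination: Z_total = R + L = 46 + j616.8 Ω = 618.5∠85.7° Ω.
Step 4 — Source phasor: V = 120∠-45.0° V = 84.85 - j84.85 V.
Step 5 — Current: I = V / Z = -0.1266 - j0.147 A = 0.194∠-130.7° A.
Step 6 — Complex power: S = V·I* = 1.731 + j23.22 VA.
Step 7 — Real power: P = Re(S) = 1.731 W.
Step 8 — Reactive power: Q = Im(S) = 23.22 VAR.
Step 9 — Apparent power: |S| = 23.28 VA.
Step 10 — Power factor: PF = P/|S| = 0.07437 (lagging).

(a) P = 1.731 W  (b) Q = 23.22 VAR  (c) S = 23.28 VA  (d) PF = 0.07437 (lagging)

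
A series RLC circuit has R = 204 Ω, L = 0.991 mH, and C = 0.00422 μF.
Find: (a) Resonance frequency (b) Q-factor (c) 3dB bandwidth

Step 1 — Resonance condition Im(Z)=0 gives ω₀ = 1/√(LC).
Step 2 — ω₀ = 1/√(0.000991·4.22e-09) = 4.89e+05 rad/s.
Step 3 — f₀ = ω₀/(2π) = 7.783e+04 Hz.
Step 4 — Series Q: Q = ω₀L/R = 4.89e+05·0.000991/204 = 2.375.
Step 5 — 3dB bandwidth: Δω = ω₀/Q = 2.059e+05 rad/s; BW = Δω/(2π) = 3.276e+04 Hz.

(a) f₀ = 7.783e+04 Hz  (b) Q = 2.375  (c) BW = 3.276e+04 Hz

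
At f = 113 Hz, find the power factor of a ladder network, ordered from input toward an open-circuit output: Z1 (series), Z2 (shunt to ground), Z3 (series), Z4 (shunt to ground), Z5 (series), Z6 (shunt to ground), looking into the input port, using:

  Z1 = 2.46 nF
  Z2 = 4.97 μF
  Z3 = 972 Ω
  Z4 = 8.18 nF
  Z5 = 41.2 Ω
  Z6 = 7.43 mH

Step 1 — Angular frequency: ω = 2π·f = 2π·113 = 710 rad/s.
Step 2 — Component impedances:
  Z1: Z = 1/(jωC) = -j/(ω·C) = 0 - j5.725e+05 Ω
  Z2: Z = 1/(jωC) = -j/(ω·C) = 0 - j283.4 Ω
  Z3: Z = R = 972 Ω
  Z4: Z = 1/(jωC) = -j/(ω·C) = 0 - j1.722e+05 Ω
  Z5: Z = R = 41.2 Ω
  Z6: Z = jωL = j·710·0.00743 = 0 + j5.275 Ω
Step 3 — Ladder network (open output): work backward from the far end, alternating series and parallel combinations. Z_in = 73.71 - j5.728e+05 Ω = 5.728e+05∠-90.0° Ω.
Step 4 — Power factor: PF = cos(φ) = Re(Z)/|Z| = 73.71/5.728e+05 = 0.0001287.
Step 5 — Type: Im(Z) = -5.728e+05 ⇒ leading (phase φ = -90.0°).

PF = 0.0001287 (leading, φ = -90.0°)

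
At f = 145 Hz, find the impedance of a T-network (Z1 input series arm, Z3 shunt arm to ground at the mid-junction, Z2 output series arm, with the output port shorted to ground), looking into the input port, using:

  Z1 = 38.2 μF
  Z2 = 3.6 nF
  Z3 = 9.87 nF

Step 1 — Angular frequency: ω = 2π·f = 2π·145 = 911.1 rad/s.
Step 2 — Component impedances:
  Z1: Z = 1/(jωC) = -j/(ω·C) = 0 - j28.73 Ω
  Z2: Z = 1/(jωC) = -j/(ω·C) = 0 - j3.049e+05 Ω
  Z3: Z = 1/(jωC) = -j/(ω·C) = 0 - j1.112e+05 Ω
Step 3 — With the output port shorted to ground, the output series arm Z2 runs from the junction to ground; the shunt arm Z3 also runs from the junction to ground. They appear in parallel: Z3 || Z2 = 0 - j8.149e+04 Ω.
Step 4 — Series with input arm Z1: Z_in = Z1 + (Z3 || Z2) = 0 - j8.152e+04 Ω = 8.152e+04∠-90.0° Ω.

Z = 0 - j8.152e+04 Ω = 8.152e+04∠-90.0° Ω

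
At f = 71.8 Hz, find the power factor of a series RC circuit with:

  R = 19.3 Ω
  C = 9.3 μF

Step 1 — Angular frequency: ω = 2π·f = 2π·71.8 = 451.1 rad/s.
Step 2 — Component impedances:
  R: Z = R = 19.3 Ω
  C: Z = 1/(jωC) = -j/(ω·C) = 0 - j238.3 Ω
Step 3 — Series combination: Z_total = R + C = 19.3 - j238.3 Ω = 239.1∠-85.4° Ω.
Step 4 — Power factor: PF = cos(φ) = Re(Z)/|Z| = 19.3/239.13 = 0.08071.
Step 5 — Type: Im(Z) = -238.3 ⇒ leading (phase φ = -85.4°).

PF = 0.08071 (leading, φ = -85.4°)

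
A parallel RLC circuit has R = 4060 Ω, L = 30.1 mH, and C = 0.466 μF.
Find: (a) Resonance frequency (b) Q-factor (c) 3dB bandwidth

Step 1 — Resonance: ω₀ = 1/√(LC) = 1/√(0.0301·4.66e-07) = 8444 rad/s.
Step 2 — f₀ = ω₀/(2π) = 1344 Hz.
Step 3 — Parallel Q: Q = R/(ω₀L) = 4060/(8444·0.0301) = 15.97.
Step 4 — Bandwidth: Δω = ω₀/Q = 528.6 rad/s; BW = Δω/(2π) = 84.12 Hz.

(a) f₀ = 1344 Hz  (b) Q = 15.97  (c) BW = 84.12 Hz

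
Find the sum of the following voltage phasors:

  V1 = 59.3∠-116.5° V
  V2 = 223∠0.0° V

Step 1 — Convert each phasor to rectangular form:
  V1 = 59.3·(cos(-116.5°) + j·sin(-116.5°)) = -26.46 - j53.07 V
  V2 = 223·(cos(0.0°) + j·sin(0.0°)) = 223 V
Step 2 — Sum components: V_total = 196.5 - j53.07 V.
Step 3 — Convert to polar: |V_total| = 203.6 V, ∠V_total = -15.1°.

V_total = 203.6∠-15.1° V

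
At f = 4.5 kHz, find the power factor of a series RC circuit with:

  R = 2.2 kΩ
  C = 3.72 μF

Step 1 — Angular frequency: ω = 2π·f = 2π·4500 = 2.827e+04 rad/s.
Step 2 — Component impedances:
  R: Z = R = 2200 Ω
  C: Z = 1/(jωC) = -j/(ω·C) = 0 - j9.507 Ω
Step 3 — Series combination: Z_total = R + C = 2200 - j9.507 Ω = 2200∠-0.2° Ω.
Step 4 — Power factor: PF = cos(φ) = Re(Z)/|Z| = 2200/2200 = 1.
Step 5 — Type: Im(Z) = -9.507 ⇒ leading (phase φ = -0.2°).

PF = 1 (leading, φ = -0.2°)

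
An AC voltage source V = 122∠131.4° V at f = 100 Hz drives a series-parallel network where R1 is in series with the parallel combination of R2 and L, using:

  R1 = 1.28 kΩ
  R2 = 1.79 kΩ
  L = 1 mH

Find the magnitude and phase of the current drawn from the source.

Step 1 — Angular frequency: ω = 2π·f = 2π·100 = 628.3 rad/s.
Step 2 — Component impedances:
  R1: Z = R = 1280 Ω
  R2: Z = R = 1790 Ω
  L: Z = jωL = j·628.3·0.001 = 0 + j0.6283 Ω
Step 3 — Parallel branch: R2 || L = 1/(1/R2 + 1/L) = 0.0002205 + j0.6283 Ω.
Step 4 — Series with R1: Z_total = R1 + (R2 || L) = 1280 + j0.6283 Ω = 1280∠0.0° Ω.
Step 5 — Source phasor: V = 122∠131.4° V = -80.68 + j91.51 V.
Step 6 — Ohm's law: I = V / Z_total = (-80.68 + j91.51) / (1280 + j0.6283) = -0.063 + j0.07153 A.
Step 7 — Convert to polar: |I| = 0.09531 A, ∠I = 131.4°.

I = 0.09531∠131.4° A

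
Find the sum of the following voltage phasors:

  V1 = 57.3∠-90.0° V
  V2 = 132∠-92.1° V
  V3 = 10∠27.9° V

Step 1 — Convert each phasor to rectangular form:
  V1 = 57.3·(cos(-90.0°) + j·sin(-90.0°)) = 0 - j57.3 V
  V2 = 132·(cos(-92.1°) + j·sin(-92.1°)) = -4.837 - j131.9 V
  V3 = 10·(cos(27.9°) + j·sin(27.9°)) = 8.838 + j4.679 V
Step 2 — Sum components: V_total = 4.001 - j184.5 V.
Step 3 — Convert to polar: |V_total| = 184.6 V, ∠V_total = -88.8°.

V_total = 184.6∠-88.8° V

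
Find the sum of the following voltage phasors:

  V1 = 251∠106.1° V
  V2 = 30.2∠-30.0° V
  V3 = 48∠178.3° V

Step 1 — Convert each phasor to rectangular form:
  V1 = 251·(cos(106.1°) + j·sin(106.1°)) = -69.61 + j241.2 V
  V2 = 30.2·(cos(-30.0°) + j·sin(-30.0°)) = 26.15 - j15.1 V
  V3 = 48·(cos(178.3°) + j·sin(178.3°)) = -47.98 + j1.424 V
Step 2 — Sum components: V_total = -91.43 + j227.5 V.
Step 3 — Convert to polar: |V_total| = 245.2 V, ∠V_total = 111.9°.

V_total = 245.2∠111.9° V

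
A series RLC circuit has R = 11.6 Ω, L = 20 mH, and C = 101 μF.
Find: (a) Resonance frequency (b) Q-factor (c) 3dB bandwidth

Step 1 — Resonance condition Im(Z)=0 gives ω₀ = 1/√(LC).
Step 2 — ω₀ = 1/√(0.02·0.000101) = 703.6 rad/s.
Step 3 — f₀ = ω₀/(2π) = 112 Hz.
Step 4 — Series Q: Q = ω₀L/R = 703.6·0.02/11.6 = 1.213.
Step 5 — 3dB bandwidth: Δω = ω₀/Q = 580 rad/s; BW = Δω/(2π) = 92.31 Hz.

(a) f₀ = 112 Hz  (b) Q = 1.213  (c) BW = 92.31 Hz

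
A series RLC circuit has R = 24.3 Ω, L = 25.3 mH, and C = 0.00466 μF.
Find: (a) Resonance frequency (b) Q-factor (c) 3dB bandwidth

Step 1 — Resonance condition Im(Z)=0 gives ω₀ = 1/√(LC).
Step 2 — ω₀ = 1/√(0.0253·4.66e-09) = 9.21e+04 rad/s.
Step 3 — f₀ = ω₀/(2π) = 1.466e+04 Hz.
Step 4 — Series Q: Q = ω₀L/R = 9.21e+04·0.0253/24.3 = 95.89.
Step 5 — 3dB bandwidth: Δω = ω₀/Q = 960.5 rad/s; BW = Δω/(2π) = 152.9 Hz.

(a) f₀ = 1.466e+04 Hz  (b) Q = 95.89  (c) BW = 152.9 Hz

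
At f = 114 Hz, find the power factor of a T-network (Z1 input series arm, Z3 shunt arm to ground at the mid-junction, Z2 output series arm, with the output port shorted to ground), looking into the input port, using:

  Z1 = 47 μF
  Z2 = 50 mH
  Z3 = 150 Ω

Step 1 — Angular frequency: ω = 2π·f = 2π·114 = 716.3 rad/s.
Step 2 — Component impedances:
  Z1: Z = 1/(jωC) = -j/(ω·C) = 0 - j29.7 Ω
  Z2: Z = jωL = j·716.3·0.05 = 0 + j35.81 Ω
  Z3: Z = R = 150 Ω
Step 3 — With the output port shorted to ground, the output series arm Z2 runs from the junction to ground; the shunt arm Z3 also runs from the junction to ground. They appear in parallel: Z3 || Z2 = 8.09 + j33.88 Ω.
Step 4 — Series with input arm Z1: Z_in = Z1 + (Z3 || Z2) = 8.09 + j4.178 Ω = 9.105∠27.3° Ω.
Step 5 — Power factor: PF = cos(φ) = Re(Z)/|Z| = 8.09/9.105 = 0.8885.
Step 6 — Type: Im(Z) = 4.178 ⇒ lagging (phase φ = 27.3°).

PF = 0.8885 (lagging, φ = 27.3°)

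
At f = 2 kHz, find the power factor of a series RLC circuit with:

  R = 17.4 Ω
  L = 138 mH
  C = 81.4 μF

Step 1 — Angular frequency: ω = 2π·f = 2π·2000 = 1.257e+04 rad/s.
Step 2 — Component impedances:
  R: Z = R = 17.4 Ω
  L: Z = jωL = j·1.257e+04·0.138 = 0 + j1734 Ω
  C: Z = 1/(jωC) = -j/(ω·C) = 0 - j0.9776 Ω
Step 3 — Series combination: Z_total = R + L + C = 17.4 + j1733 Ω = 1733∠89.4° Ω.
Step 4 — Power factor: PF = cos(φ) = Re(Z)/|Z| = 17.4/1733 = 0.01004.
Step 5 — Type: Im(Z) = 1733 ⇒ lagging (phase φ = 89.4°).

PF = 0.01004 (lagging, φ = 89.4°)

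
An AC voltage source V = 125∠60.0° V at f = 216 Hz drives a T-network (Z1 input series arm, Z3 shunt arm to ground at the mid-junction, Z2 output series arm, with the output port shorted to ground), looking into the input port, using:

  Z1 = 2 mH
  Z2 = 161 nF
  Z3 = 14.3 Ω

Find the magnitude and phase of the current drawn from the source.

Step 1 — Angular frequency: ω = 2π·f = 2π·216 = 1357 rad/s.
Step 2 — Component impedances:
  Z1: Z = jωL = j·1357·0.002 = 0 + j2.714 Ω
  Z2: Z = 1/(jωC) = -j/(ω·C) = 0 - j4577 Ω
  Z3: Z = R = 14.3 Ω
Step 3 — With the output port shorted to ground, the output series arm Z2 runs from the junction to ground; the shunt arm Z3 also runs from the junction to ground. They appear in parallel: Z3 || Z2 = 14.3 - j0.04468 Ω.
Step 4 — Series with input arm Z1: Z_in = Z1 + (Z3 || Z2) = 14.3 + j2.67 Ω = 14.55∠10.6° Ω.
Step 5 — Source phasor: V = 125∠60.0° V = 62.5 + j108.3 V.
Step 6 — Ohm's law: I = V / Z_total = (62.5 + j108.3) / (14.3 + j2.67) = 5.589 + j6.527 A.
Step 7 — Convert to polar: |I| = 8.593 A, ∠I = 49.4°.

I = 8.593∠49.4° A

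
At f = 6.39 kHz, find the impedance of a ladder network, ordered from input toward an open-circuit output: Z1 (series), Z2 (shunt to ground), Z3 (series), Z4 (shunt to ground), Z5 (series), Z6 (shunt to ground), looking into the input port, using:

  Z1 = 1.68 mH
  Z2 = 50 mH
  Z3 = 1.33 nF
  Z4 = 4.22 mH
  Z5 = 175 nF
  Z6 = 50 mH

Step 1 — Angular frequency: ω = 2π·f = 2π·6390 = 4.015e+04 rad/s.
Step 2 — Component impedances:
  Z1: Z = jωL = j·4.015e+04·0.00168 = 0 + j67.45 Ω
  Z2: Z = jωL = j·4.015e+04·0.05 = 0 + j2007 Ω
  Z3: Z = 1/(jωC) = -j/(ω·C) = 0 - j1.873e+04 Ω
  Z4: Z = jωL = j·4.015e+04·0.00422 = 0 + j169.4 Ω
  Z5: Z = 1/(jωC) = -j/(ω·C) = 0 - j142.3 Ω
  Z6: Z = jωL = j·4.015e+04·0.05 = 0 + j2007 Ω
Step 3 — Ladder network (open output): work backward from the far end, alternating series and parallel combinations. Z_in = 0 + j2318 Ω = 2318∠90.0° Ω.

Z = 0 + j2318 Ω = 2318∠90.0° Ω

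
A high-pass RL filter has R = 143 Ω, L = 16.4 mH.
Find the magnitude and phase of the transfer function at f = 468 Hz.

Step 1 — Angular frequency: ω = 2π·468 = 2941 rad/s.
Step 2 — Transfer function: H(jω) = jωL/(R + jωL).
Step 3 — Numerator jωL = j·48.22; denominator R + jωL = 143 + j48.22.
Step 4 — H = 0.1021 + j0.3028.
Step 5 — Magnitude: |H| = 0.3196 (-9.9 dB); phase: φ = 71.4°.

|H| = 0.3196 (-9.9 dB), φ = 71.4°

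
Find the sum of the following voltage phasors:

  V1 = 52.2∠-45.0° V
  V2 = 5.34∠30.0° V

Step 1 — Convert each phasor to rectangular form:
  V1 = 52.2·(cos(-45.0°) + j·sin(-45.0°)) = 36.91 - j36.91 V
  V2 = 5.34·(cos(30.0°) + j·sin(30.0°)) = 4.625 + j2.67 V
Step 2 — Sum components: V_total = 41.54 - j34.24 V.
Step 3 — Convert to polar: |V_total| = 53.83 V, ∠V_total = -39.5°.

V_total = 53.83∠-39.5° V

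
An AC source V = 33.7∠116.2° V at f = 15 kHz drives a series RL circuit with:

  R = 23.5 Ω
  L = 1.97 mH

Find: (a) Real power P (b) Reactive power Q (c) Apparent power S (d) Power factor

Step 1 — Angular frequency: ω = 2π·f = 2π·1.5e+04 = 9.425e+04 rad/s.
Step 2 — Component impedances:
  R: Z = R = 23.5 Ω
  L: Z = jωL = j·9.425e+04·0.00197 = 0 + j185.7 Ω
Step 3 — Series combination: Z_total = R + L = 23.5 + j185.7 Ω = 187.1∠82.8° Ω.
Step 4 — Source phasor: V = 33.7∠116.2° V = -14.88 + j30.24 V.
Step 5 — Current: I = V / Z = 0.1503 + j0.09916 A = 0.1801∠33.4° A.
Step 6 — Complex power: S = V·I* = 0.762 + j6.02 VA.
Step 7 — Real power: P = Re(S) = 0.762 W.
Step 8 — Reactive power: Q = Im(S) = 6.02 VAR.
Step 9 — Apparent power: |S| = 6.068 VA.
Step 10 — Power factor: PF = P/|S| = 0.1256 (lagging).

(a) P = 0.762 W  (b) Q = 6.02 VAR  (c) S = 6.068 VA  (d) PF = 0.1256 (lagging)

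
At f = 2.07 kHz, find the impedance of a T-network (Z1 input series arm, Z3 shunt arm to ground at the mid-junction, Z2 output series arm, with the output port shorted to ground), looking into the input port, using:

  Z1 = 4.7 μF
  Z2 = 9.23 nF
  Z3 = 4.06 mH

Step 1 — Angular frequency: ω = 2π·f = 2π·2070 = 1.301e+04 rad/s.
Step 2 — Component impedances:
  Z1: Z = 1/(jωC) = -j/(ω·C) = 0 - j16.36 Ω
  Z2: Z = 1/(jωC) = -j/(ω·C) = 0 - j8330 Ω
  Z3: Z = jωL = j·1.301e+04·0.00406 = 0 + j52.81 Ω
Step 3 — With the output port shorted to ground, the output series arm Z2 runs from the junction to ground; the shunt arm Z3 also runs from the junction to ground. They appear in parallel: Z3 || Z2 = 0 + j53.14 Ω.
Step 4 — Series with input arm Z1: Z_in = Z1 + (Z3 || Z2) = 0 + j36.78 Ω = 36.78∠90.0° Ω.

Z = 0 + j36.78 Ω = 36.78∠90.0° Ω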